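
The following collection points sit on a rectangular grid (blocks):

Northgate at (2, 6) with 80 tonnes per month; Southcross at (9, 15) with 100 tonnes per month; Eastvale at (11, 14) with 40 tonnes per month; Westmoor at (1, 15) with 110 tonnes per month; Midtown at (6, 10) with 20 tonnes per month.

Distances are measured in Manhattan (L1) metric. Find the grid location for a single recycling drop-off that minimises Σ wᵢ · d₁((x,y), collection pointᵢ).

(2, 15)

Manhattan distance separates: Σwᵢ(|x−xᵢ|+|y−yᵢ|) = Σwᵢ|x−xᵢ| + Σwᵢ|y−yᵢ|, so x and y are optimised independently as 1-D weighted medians.
Total weight W = 350; half = 175.
x-coordinate, sorted with cumulative weight:
  x=1 (Westmoor, w=110) cum 110
  x=2 (Northgate, w=80) cum 190  ← median
  x=6 (Midtown, w=20) cum 210
  x=9 (Southcross, w=100) cum 310
  x=11 (Eastvale, w=40) cum 350
⇒ x* = 2
y-coordinate, sorted with cumulative weight:
  y=6 (Northgate, w=80) cum 80
  y=10 (Midtown, w=20) cum 100
  y=14 (Eastvale, w=40) cum 140
  y=15 (Southcross, w=100) cum 240  ← median
  y=15 (Westmoor, w=110) cum 350
⇒ y* = 15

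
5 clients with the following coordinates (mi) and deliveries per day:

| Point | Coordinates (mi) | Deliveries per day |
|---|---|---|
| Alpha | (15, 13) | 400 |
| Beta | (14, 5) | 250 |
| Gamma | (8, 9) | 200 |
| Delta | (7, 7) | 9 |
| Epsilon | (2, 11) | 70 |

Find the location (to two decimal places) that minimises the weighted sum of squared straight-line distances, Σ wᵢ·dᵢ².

The minimiser of Σwᵢ‖p−pᵢ‖² is the weighted centroid p* = (Σwᵢpᵢ)/(Σwᵢ).
Σwᵢ = 929.
Σwᵢxᵢ = 400·15 + 250·14 + 200·8 + 9·7 + 70·2 = 11303.
Σwᵢyᵢ = 400·13 + 250·5 + 200·9 + 9·7 + 70·11 = 9083.
x* = 11303/929 = 12.17, y* = 9083/929 = 9.78.

(12.17, 9.78)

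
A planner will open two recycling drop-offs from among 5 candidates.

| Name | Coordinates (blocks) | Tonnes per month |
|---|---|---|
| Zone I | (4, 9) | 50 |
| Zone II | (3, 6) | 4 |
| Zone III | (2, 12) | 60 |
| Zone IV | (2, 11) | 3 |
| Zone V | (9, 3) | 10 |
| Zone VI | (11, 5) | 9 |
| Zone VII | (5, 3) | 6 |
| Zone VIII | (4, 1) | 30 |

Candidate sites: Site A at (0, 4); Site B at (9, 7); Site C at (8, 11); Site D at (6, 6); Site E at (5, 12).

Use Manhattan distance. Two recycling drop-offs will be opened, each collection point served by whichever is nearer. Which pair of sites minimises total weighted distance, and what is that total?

Evaluate every pair (each demand assigned to the nearer of the two):
  {Site D, Site E}: total = 752
  {Site A, Site E}: total = 866
  {Site B, Site E}: total = 874
  {Site C, Site E}: total = 1009
  {Site C, Site D}: total = 1048
  {Site A, Site C}: total = 1175
  {Site B, Site D}: total = 1199
  {Site B, Site C}: total = 1220
  {Site A, Site D}: total = 1237
  {Site A, Site B}: total = 1319
Best pair: {Site D, Site E} with total 752.

{Site D, Site E}, total 752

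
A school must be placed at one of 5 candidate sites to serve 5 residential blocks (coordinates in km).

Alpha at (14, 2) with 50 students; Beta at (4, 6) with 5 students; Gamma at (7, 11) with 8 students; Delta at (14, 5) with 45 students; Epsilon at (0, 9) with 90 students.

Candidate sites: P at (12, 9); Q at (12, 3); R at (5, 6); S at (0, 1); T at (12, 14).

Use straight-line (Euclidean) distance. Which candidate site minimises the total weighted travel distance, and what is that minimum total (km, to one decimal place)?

Total weighted distance at each candidate:
  P (12, 9): total = 1731.1
  Q (12, 3): total = 1564.8
  R (5, 6): total = 1472.8
  S (0, 1): total = 2206.7
  T (12, 14): total = 2296.4
Minimum is at R with total 1472.8 km.

R, total 1472.8 km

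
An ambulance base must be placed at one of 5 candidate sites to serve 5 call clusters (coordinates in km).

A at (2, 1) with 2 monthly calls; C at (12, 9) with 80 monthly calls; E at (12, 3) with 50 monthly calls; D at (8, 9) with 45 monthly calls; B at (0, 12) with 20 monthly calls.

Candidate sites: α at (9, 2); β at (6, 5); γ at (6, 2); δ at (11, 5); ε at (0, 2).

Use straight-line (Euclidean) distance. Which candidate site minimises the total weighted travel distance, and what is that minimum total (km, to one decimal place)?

Total weighted distance at each candidate:
  α (9, 2): total = 1368.8
  β (6, 5): total = 1290.1
  γ (6, 2): total = 1610.8
  δ (11, 5): total = 947.1
  ε (0, 2): total = 2396.3
Minimum is at δ with total 947.1 km.

δ, total 947.1 km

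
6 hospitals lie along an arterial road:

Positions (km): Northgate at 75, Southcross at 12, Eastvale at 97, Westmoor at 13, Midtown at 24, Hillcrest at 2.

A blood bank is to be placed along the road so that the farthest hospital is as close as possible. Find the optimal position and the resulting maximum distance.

location 49.5, max distance 47.5

The 1-center on a line is the midpoint of the two extreme points: leftmost at 2, rightmost at 97.
Optimal location = (2 + 97)/2 = 49.5; maximum distance = (97 − 2)/2 = 47.5.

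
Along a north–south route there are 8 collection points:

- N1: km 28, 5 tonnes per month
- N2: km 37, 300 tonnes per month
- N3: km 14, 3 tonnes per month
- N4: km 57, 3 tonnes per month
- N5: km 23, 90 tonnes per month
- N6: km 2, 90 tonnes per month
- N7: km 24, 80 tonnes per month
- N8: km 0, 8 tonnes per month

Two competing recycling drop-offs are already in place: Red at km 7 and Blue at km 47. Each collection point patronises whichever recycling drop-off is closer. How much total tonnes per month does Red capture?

271

The indifferent point is the midpoint (7+47)/2 = 27; collection points left of it (closer to Red at 7) go to Red, those right go to Blue.
  N8 at 0 (w=8) → Red
  N6 at 2 (w=90) → Red
  N3 at 14 (w=3) → Red
  N5 at 23 (w=90) → Red
  N7 at 24 (w=80) → Red
  N1 at 28 (w=5) → Blue
  N2 at 37 (w=300) → Blue
  N4 at 57 (w=3) → Blue
Red captures 271; Blue captures 308.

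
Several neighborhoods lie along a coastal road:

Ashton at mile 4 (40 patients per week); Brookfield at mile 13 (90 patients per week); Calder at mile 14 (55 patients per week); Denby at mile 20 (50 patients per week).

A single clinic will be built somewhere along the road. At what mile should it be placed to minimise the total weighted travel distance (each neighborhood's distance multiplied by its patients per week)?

x = 13

For a sum of weighted absolute distances on a line, the optimum is the weighted median (not the mean). Total weight W = 235; half-weight = 117.5.
Sort by position and accumulate weight:
  mile 4 (Ashton, w=40) → cum 40
  mile 13 (Brookfield, w=90) → cum 130  ≥ 117.5 → median here
  mile 14 (Calder, w=55) → cum 185
  mile 20 (Denby, w=50) → cum 235
Optimal location: mile 13.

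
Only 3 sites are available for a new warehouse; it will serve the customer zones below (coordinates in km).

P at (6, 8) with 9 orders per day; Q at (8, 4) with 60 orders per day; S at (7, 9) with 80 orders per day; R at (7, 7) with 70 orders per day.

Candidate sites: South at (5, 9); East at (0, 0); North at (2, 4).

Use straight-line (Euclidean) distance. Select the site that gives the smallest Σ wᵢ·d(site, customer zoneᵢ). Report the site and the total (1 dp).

South, total 720.6 km

Total weighted distance at each candidate:
  South (5, 9): total = 720.6
  East (0, 0): total = 2231.8
  North (2, 4): total = 1384.8
Minimum is at South with total 720.6 km.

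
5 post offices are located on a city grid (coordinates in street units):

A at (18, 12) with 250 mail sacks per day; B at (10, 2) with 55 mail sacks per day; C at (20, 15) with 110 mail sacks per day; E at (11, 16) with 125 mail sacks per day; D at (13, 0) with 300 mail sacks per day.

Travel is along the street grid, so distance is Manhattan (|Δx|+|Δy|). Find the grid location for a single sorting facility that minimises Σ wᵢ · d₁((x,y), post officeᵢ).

Manhattan distance separates: Σwᵢ(|x−xᵢ|+|y−yᵢ|) = Σwᵢ|x−xᵢ| + Σwᵢ|y−yᵢ|, so x and y are optimised independently as 1-D weighted medians.
Total weight W = 840; half = 420.
x-coordinate, sorted with cumulative weight:
  x=10 (B, w=55) cum 55
  x=11 (E, w=125) cum 180
  x=13 (D, w=300) cum 480  ← median
  x=18 (A, w=250) cum 730
  x=20 (C, w=110) cum 840
⇒ x* = 13
y-coordinate, sorted with cumulative weight:
  y=0 (D, w=300) cum 300
  y=2 (B, w=55) cum 355
  y=12 (A, w=250) cum 605  ← median
  y=15 (C, w=110) cum 715
  y=16 (E, w=125) cum 840
⇒ y* = 12

(13, 12)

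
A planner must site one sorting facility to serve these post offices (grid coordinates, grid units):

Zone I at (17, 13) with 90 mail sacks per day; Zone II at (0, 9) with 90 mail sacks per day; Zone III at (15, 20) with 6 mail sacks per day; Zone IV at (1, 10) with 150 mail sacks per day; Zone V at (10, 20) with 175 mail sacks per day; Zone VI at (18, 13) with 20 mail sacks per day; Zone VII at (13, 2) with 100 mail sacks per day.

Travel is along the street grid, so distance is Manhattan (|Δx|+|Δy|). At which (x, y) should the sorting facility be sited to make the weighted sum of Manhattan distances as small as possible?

(10, 10)

Manhattan distance separates: Σwᵢ(|x−xᵢ|+|y−yᵢ|) = Σwᵢ|x−xᵢ| + Σwᵢ|y−yᵢ|, so x and y are optimised independently as 1-D weighted medians.
Total weight W = 631; half = 315.5.
x-coordinate, sorted with cumulative weight:
  x=0 (Zone II, w=90) cum 90
  x=1 (Zone IV, w=150) cum 240
  x=10 (Zone V, w=175) cum 415  ← median
  x=13 (Zone VII, w=100) cum 515
  x=15 (Zone III, w=6) cum 521
  x=17 (Zone I, w=90) cum 611
  x=18 (Zone VI, w=20) cum 631
⇒ x* = 10
y-coordinate, sorted with cumulative weight:
  y=2 (Zone VII, w=100) cum 100
  y=9 (Zone II, w=90) cum 190
  y=10 (Zone IV, w=150) cum 340  ← median
  y=13 (Zone I, w=90) cum 430
  y=13 (Zone VI, w=20) cum 450
  y=20 (Zone III, w=6) cum 456
  y=20 (Zone V, w=175) cum 631
⇒ y* = 10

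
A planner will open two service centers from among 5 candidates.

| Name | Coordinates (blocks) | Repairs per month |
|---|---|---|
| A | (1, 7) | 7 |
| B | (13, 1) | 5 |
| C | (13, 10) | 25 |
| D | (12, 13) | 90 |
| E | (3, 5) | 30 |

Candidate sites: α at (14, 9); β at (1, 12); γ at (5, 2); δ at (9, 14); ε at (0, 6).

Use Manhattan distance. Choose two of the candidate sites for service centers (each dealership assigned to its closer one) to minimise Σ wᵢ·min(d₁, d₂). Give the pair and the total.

{α, ε}, total 769

Evaluate every pair (each demand assigned to the nearer of the two):
  {α, ε}: total = 769
  {δ, ε}: total = 779
  {γ, δ}: total = 818
  {α, γ}: total = 848
  {α, β}: total = 940
  {β, δ}: total = 950
  {α, δ}: total = 1010
  {β, ε}: total = 1654
  {β, γ}: total = 1660
  {γ, ε}: total = 2199
Best pair: {α, ε} with total 769.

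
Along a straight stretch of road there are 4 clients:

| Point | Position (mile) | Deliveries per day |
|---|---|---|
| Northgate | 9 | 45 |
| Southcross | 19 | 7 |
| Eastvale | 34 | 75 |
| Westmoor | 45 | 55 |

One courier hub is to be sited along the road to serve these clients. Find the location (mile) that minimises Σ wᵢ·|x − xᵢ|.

For a sum of weighted absolute distances on a line, the optimum is the weighted median (not the mean). Total weight W = 182; half-weight = 91.
Sort by position and accumulate weight:
  mile 9 (Northgate, w=45) → cum 45
  mile 19 (Southcross, w=7) → cum 52
  mile 34 (Eastvale, w=75) → cum 127  ≥ 91 → median here
  mile 45 (Westmoor, w=55) → cum 182
Optimal location: mile 34.

x = 34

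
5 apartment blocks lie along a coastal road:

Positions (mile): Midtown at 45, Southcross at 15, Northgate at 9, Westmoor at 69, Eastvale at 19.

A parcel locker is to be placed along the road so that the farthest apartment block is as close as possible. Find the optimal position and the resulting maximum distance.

The 1-center on a line is the midpoint of the two extreme points: leftmost at 9, rightmost at 69.
Optimal location = (9 + 69)/2 = 39; maximum distance = (69 − 9)/2 = 30.

location 39, max distance 30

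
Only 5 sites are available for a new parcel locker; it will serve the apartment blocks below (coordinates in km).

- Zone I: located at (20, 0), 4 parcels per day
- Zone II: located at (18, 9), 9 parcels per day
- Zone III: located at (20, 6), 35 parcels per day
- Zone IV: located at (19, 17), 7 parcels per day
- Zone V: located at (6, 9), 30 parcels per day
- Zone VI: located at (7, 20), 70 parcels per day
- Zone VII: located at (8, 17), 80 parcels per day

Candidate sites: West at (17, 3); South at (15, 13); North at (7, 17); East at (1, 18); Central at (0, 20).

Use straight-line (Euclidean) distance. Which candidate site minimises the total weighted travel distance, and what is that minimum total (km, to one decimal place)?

North, total 1419.9 km

Total weighted distance at each candidate:
  West (17, 3): total = 3407.2
  South (15, 13): total = 2125.9
  North (7, 17): total = 1419.9
  East (1, 18): total = 2507.8
  Central (0, 20): total = 2841.5
Minimum is at North with total 1419.9 km.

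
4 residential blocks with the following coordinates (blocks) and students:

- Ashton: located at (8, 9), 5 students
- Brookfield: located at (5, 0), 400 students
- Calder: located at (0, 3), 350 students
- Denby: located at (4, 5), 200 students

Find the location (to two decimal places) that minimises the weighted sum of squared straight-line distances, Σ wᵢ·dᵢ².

The minimiser of Σwᵢ‖p−pᵢ‖² is the weighted centroid p* = (Σwᵢpᵢ)/(Σwᵢ).
Σwᵢ = 955.
Σwᵢxᵢ = 5·8 + 400·5 + 350·0 + 200·4 = 2840.
Σwᵢyᵢ = 5·9 + 400·0 + 350·3 + 200·5 = 2095.
x* = 2840/955 = 2.97, y* = 2095/955 = 2.19.

(2.97, 2.19)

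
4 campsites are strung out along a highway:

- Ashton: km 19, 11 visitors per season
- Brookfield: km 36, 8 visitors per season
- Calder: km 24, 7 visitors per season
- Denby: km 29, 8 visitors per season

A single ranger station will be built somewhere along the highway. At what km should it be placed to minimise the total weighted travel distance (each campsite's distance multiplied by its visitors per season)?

x = 24

For a sum of weighted absolute distances on a line, the optimum is the weighted median (not the mean). Total weight W = 34; half-weight = 17.
Sort by position and accumulate weight:
  km 19 (Ashton, w=11) → cum 11
  km 24 (Calder, w=7) → cum 18  ≥ 17 → median here
  km 29 (Denby, w=8) → cum 26
  km 36 (Brookfield, w=8) → cum 34
Optimal location: km 24.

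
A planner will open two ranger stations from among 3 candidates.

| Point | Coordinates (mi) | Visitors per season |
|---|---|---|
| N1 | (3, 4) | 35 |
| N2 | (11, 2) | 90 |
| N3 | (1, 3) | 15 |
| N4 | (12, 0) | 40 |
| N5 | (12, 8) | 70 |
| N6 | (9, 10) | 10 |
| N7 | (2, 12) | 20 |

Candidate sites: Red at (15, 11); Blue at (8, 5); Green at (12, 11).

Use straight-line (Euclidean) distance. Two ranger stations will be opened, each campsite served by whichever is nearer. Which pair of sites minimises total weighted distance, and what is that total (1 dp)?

Evaluate every pair (each demand assigned to the nearer of the two):
  {Blue, Green}: total = 1351.6
  {Red, Blue}: total = 1458.0
  {Red, Green}: total = 2300.7
Best pair: {Blue, Green} with total 1351.6.

{Blue, Green}, total 1351.6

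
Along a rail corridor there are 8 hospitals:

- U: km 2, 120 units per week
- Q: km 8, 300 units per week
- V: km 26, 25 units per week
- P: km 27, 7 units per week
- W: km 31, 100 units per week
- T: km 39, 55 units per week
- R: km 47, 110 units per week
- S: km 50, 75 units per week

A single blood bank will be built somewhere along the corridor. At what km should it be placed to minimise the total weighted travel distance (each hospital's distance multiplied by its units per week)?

x = 8

For a sum of weighted absolute distances on a line, the optimum is the weighted median (not the mean). Total weight W = 792; half-weight = 396.
Sort by position and accumulate weight:
  km 2 (U, w=120) → cum 120
  km 8 (Q, w=300) → cum 420  ≥ 396 → median here
  km 26 (V, w=25) → cum 445
  km 27 (P, w=7) → cum 452
  km 31 (W, w=100) → cum 552
  km 39 (T, w=55) → cum 607
  km 47 (R, w=110) → cum 717
  km 50 (S, w=75) → cum 792
Optimal location: km 8.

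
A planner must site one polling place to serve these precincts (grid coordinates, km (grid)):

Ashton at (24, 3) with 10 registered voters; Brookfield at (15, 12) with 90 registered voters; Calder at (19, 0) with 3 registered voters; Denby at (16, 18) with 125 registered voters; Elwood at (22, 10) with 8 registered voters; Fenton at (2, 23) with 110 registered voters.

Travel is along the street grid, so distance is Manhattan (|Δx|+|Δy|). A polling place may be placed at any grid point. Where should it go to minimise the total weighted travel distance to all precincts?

Manhattan distance separates: Σwᵢ(|x−xᵢ|+|y−yᵢ|) = Σwᵢ|x−xᵢ| + Σwᵢ|y−yᵢ|, so x and y are optimised independently as 1-D weighted medians.
Total weight W = 346; half = 173.
x-coordinate, sorted with cumulative weight:
  x=2 (Fenton, w=110) cum 110
  x=15 (Brookfield, w=90) cum 200  ← median
  x=16 (Denby, w=125) cum 325
  x=19 (Calder, w=3) cum 328
  x=22 (Elwood, w=8) cum 336
  x=24 (Ashton, w=10) cum 346
⇒ x* = 15
y-coordinate, sorted with cumulative weight:
  y=0 (Calder, w=3) cum 3
  y=3 (Ashton, w=10) cum 13
  y=10 (Elwood, w=8) cum 21
  y=12 (Brookfield, w=90) cum 111
  y=18 (Denby, w=125) cum 236  ← median
  y=23 (Fenton, w=110) cum 346
⇒ y* = 18

(15, 18)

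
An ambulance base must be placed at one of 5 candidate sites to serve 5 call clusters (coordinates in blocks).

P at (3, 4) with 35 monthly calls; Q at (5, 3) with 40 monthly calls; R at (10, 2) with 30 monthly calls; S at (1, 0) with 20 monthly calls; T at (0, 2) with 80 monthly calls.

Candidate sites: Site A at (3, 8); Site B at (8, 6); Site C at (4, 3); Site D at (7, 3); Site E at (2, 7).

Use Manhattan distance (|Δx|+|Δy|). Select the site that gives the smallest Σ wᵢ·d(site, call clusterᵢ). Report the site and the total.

Total weighted distance at each candidate:
  Site A (3, 8): total = 1730
  Site B (8, 6): total = 1885
  Site C (4, 3): total = 840
  Site D (7, 3): total = 1195
  Site E (2, 7): total = 1530
Minimum is at Site C with total 840 blocks.

Site C, total 840 blocks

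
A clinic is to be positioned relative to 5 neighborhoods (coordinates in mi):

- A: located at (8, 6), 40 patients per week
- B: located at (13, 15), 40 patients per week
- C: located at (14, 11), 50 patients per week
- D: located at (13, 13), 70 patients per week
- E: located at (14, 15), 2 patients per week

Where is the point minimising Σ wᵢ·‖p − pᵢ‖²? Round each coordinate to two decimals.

The minimiser of Σwᵢ‖p−pᵢ‖² is the weighted centroid p* = (Σwᵢpᵢ)/(Σwᵢ).
Σwᵢ = 202.
Σwᵢxᵢ = 40·8 + 40·13 + 50·14 + 70·13 + 2·14 = 2478.
Σwᵢyᵢ = 40·6 + 40·15 + 50·11 + 70·13 + 2·15 = 2330.
x* = 2478/202 = 12.27, y* = 2330/202 = 11.53.

(12.27, 11.53)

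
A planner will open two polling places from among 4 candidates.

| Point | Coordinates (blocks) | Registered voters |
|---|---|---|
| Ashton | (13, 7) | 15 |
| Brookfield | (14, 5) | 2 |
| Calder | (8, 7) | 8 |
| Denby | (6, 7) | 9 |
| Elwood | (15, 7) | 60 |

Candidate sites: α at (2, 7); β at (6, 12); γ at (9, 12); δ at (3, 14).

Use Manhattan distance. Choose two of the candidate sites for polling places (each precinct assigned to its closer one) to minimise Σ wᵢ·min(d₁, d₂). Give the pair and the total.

Evaluate every pair (each demand assigned to the nearer of the two):
  {α, γ}: total = 903
  {β, γ}: total = 912
  {γ, δ}: total = 939
  {α, β}: total = 1057
  {α, δ}: total = 1057
  {β, δ}: total = 1151
Best pair: {α, γ} with total 903.

{α, γ}, total 903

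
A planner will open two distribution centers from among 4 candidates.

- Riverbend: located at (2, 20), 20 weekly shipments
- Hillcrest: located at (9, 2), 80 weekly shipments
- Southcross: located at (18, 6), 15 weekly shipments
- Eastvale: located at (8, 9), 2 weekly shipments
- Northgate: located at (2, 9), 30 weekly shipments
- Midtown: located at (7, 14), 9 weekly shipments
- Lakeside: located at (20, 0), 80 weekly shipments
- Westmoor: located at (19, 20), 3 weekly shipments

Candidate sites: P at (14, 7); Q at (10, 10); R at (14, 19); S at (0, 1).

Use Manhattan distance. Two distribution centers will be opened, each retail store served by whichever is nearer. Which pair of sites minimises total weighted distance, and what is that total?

Evaluate every pair (each demand assigned to the nearer of the two):
  {P, Q}: total = 2588
  {P, R}: total = 2737
  {P, S}: total = 2831
  {Q, R}: total = 3117
  {Q, S}: total = 3256
  {R, S}: total = 3453
Best pair: {P, Q} with total 2588.

{P, Q}, total 2588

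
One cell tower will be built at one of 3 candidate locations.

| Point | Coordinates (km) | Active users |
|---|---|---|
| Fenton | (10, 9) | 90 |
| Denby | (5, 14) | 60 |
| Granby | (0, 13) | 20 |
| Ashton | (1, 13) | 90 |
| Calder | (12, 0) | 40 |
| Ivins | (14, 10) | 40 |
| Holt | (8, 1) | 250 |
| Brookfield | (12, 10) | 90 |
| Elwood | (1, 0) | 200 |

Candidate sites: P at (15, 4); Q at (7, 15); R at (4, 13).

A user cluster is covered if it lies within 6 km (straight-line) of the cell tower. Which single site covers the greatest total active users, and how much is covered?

R, covering 170

Coverage radius r = 6 km; a point is covered iff (Δx)²+(Δy)² ≤ 6² = 36.
  P (15, 4): covers {Calder} → 40
  Q (7, 15): covers {Denby} → 60
  R (4, 13): covers {Denby, Granby, Ashton} → 170
Maximum coverage at R: 170 active users.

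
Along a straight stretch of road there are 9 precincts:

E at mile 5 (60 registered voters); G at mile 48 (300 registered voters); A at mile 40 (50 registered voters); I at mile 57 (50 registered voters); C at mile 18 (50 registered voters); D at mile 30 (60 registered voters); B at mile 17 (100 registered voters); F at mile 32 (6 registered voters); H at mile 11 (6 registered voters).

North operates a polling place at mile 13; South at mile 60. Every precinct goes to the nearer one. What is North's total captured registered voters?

282

The indifferent point is the midpoint (13+60)/2 = 36.5; precincts left of it (closer to North at 13) go to North, those right go to South.
  E at 5 (w=60) → North
  H at 11 (w=6) → North
  B at 17 (w=100) → North
  C at 18 (w=50) → North
  D at 30 (w=60) → North
  F at 32 (w=6) → North
  A at 40 (w=50) → South
  G at 48 (w=300) → South
  I at 57 (w=50) → South
North captures 282; South captures 400.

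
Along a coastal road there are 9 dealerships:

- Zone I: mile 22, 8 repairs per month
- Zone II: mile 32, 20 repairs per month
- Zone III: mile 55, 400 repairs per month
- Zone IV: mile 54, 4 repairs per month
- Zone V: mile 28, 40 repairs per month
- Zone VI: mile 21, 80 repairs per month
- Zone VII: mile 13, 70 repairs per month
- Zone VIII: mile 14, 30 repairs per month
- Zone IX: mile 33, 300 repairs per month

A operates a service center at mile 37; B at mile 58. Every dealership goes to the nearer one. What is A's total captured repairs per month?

548

The indifferent point is the midpoint (37+58)/2 = 47.5; dealerships left of it (closer to A at 37) go to A, those right go to B.
  Zone VII at 13 (w=70) → A
  Zone VIII at 14 (w=30) → A
  Zone VI at 21 (w=80) → A
  Zone I at 22 (w=8) → A
  Zone V at 28 (w=40) → A
  Zone II at 32 (w=20) → A
  Zone IX at 33 (w=300) → A
  Zone IV at 54 (w=4) → B
  Zone III at 55 (w=400) → B
A captures 548; B captures 404.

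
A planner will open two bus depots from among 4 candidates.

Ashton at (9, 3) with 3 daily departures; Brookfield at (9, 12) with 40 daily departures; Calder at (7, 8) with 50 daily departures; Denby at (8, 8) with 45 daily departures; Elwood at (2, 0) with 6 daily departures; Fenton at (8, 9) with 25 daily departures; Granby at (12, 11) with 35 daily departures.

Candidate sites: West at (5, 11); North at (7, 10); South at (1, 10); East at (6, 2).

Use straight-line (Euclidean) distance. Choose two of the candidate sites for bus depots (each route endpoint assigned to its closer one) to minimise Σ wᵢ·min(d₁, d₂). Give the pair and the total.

Evaluate every pair (each demand assigned to the nearer of the two):
  {North, East}: total = 563.9
  {North, South}: total = 609.7
  {West, North}: total = 616.5
  {West, East}: total = 907.6
  {West, South}: total = 958.4
  {South, East}: total = 1510.3
Best pair: {North, East} with total 563.9.

{North, East}, total 563.9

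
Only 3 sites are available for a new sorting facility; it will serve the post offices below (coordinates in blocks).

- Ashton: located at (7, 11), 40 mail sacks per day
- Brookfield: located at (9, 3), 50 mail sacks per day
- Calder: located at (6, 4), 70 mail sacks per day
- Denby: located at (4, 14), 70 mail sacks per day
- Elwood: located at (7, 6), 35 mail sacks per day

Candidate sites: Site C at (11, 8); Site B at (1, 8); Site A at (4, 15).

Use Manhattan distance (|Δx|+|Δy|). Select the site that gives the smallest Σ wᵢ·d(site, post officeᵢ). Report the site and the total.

Site C, total 2380 blocks

Total weighted distance at each candidate:
  Site C (11, 8): total = 2380
  Site B (1, 8): total = 2550
  Site A (4, 15): total = 2530
Minimum is at Site C with total 2380 blocks.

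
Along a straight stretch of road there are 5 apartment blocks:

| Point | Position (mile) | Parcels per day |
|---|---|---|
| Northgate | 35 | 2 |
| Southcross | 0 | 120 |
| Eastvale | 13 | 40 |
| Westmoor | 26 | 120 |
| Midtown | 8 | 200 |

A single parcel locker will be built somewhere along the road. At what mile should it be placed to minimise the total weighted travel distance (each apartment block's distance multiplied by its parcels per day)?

x = 8

For a sum of weighted absolute distances on a line, the optimum is the weighted median (not the mean). Total weight W = 482; half-weight = 241.
Sort by position and accumulate weight:
  mile 0 (Southcross, w=120) → cum 120
  mile 8 (Midtown, w=200) → cum 320  ≥ 241 → median here
  mile 13 (Eastvale, w=40) → cum 360
  mile 26 (Westmoor, w=120) → cum 480
  mile 35 (Northgate, w=2) → cum 482
Optimal location: mile 8.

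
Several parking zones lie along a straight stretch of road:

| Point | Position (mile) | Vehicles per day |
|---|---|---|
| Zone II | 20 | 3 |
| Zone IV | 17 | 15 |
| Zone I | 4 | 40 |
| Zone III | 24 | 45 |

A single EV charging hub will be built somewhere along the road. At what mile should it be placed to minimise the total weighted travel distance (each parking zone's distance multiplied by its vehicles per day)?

x = 17

For a sum of weighted absolute distances on a line, the optimum is the weighted median (not the mean). Total weight W = 103; half-weight = 51.5.
Sort by position and accumulate weight:
  mile 4 (Zone I, w=40) → cum 40
  mile 17 (Zone IV, w=15) → cum 55  ≥ 51.5 → median here
  mile 20 (Zone II, w=3) → cum 58
  mile 24 (Zone III, w=45) → cum 103
Optimal location: mile 17.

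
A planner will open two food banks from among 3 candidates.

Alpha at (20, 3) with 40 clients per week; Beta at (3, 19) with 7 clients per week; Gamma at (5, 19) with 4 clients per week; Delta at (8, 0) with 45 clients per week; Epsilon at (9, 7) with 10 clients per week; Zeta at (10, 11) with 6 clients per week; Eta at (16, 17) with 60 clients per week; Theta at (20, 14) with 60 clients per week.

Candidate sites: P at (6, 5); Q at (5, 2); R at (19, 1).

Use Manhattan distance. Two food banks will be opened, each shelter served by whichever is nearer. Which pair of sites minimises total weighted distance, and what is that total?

{Q, R}, total 2700

Evaluate every pair (each demand assigned to the nearer of the two):
  {Q, R}: total = 2700
  {P, R}: total = 2704
  {P, Q}: total = 3854
Best pair: {Q, R} with total 2700.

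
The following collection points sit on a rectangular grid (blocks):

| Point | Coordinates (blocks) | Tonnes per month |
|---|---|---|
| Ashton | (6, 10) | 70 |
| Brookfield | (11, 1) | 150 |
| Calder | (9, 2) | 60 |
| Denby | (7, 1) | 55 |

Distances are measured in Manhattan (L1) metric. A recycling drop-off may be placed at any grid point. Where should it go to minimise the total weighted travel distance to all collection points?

Manhattan distance separates: Σwᵢ(|x−xᵢ|+|y−yᵢ|) = Σwᵢ|x−xᵢ| + Σwᵢ|y−yᵢ|, so x and y are optimised independently as 1-D weighted medians.
Total weight W = 335; half = 167.5.
x-coordinate, sorted with cumulative weight:
  x=6 (Ashton, w=70) cum 70
  x=7 (Denby, w=55) cum 125
  x=9 (Calder, w=60) cum 185  ← median
  x=11 (Brookfield, w=150) cum 335
⇒ x* = 9
y-coordinate, sorted with cumulative weight:
  y=1 (Brookfield, w=150) cum 150
  y=1 (Denby, w=55) cum 205  ← median
  y=2 (Calder, w=60) cum 265
  y=10 (Ashton, w=70) cum 335
⇒ y* = 1

(9, 1)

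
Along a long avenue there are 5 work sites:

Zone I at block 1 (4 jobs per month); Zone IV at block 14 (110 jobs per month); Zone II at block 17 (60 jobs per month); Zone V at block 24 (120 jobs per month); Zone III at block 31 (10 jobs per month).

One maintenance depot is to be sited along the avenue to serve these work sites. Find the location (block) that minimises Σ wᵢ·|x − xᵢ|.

x = 17

For a sum of weighted absolute distances on a line, the optimum is the weighted median (not the mean). Total weight W = 304; half-weight = 152.
Sort by position and accumulate weight:
  block 1 (Zone I, w=4) → cum 4
  block 14 (Zone IV, w=110) → cum 114
  block 17 (Zone II, w=60) → cum 174  ≥ 152 → median here
  block 24 (Zone V, w=120) → cum 294
  block 31 (Zone III, w=10) → cum 304
Optimal location: block 17.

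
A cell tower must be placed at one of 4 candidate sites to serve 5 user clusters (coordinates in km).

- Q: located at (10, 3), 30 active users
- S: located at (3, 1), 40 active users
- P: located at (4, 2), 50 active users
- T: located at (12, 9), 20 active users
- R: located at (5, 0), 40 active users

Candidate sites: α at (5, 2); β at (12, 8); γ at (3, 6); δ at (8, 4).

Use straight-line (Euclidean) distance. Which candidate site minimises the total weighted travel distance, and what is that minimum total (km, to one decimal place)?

Total weighted distance at each candidate:
  α (5, 2): total = 570.4
  β (12, 8): total = 1562.8
  γ (3, 6): total = 1077.3
  δ (8, 4): total = 852.0
Minimum is at α with total 570.4 km.

α, total 570.4 km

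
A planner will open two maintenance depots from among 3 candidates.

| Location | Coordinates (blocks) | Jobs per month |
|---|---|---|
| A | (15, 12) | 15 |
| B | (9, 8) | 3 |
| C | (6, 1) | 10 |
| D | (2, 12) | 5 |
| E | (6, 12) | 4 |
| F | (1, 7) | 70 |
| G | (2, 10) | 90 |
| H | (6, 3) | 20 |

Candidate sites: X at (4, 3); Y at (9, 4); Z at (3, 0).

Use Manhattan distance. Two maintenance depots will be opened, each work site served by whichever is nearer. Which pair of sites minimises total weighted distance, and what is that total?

{X, Y}, total 1701

Evaluate every pair (each demand assigned to the nearer of the two):
  {X, Y}: total = 1701
  {X, Z}: total = 1809
  {Y, Z}: total = 2071
Best pair: {X, Y} with total 1701.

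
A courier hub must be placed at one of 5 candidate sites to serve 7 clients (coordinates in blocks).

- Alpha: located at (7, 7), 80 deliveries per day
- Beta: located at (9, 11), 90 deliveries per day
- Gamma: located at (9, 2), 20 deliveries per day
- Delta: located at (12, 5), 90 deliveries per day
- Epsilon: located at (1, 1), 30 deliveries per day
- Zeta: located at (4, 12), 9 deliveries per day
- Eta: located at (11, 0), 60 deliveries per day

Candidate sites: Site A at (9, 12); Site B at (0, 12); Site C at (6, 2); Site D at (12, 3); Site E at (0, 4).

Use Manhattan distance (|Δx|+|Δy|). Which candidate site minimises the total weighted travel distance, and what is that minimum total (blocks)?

Total weighted distance at each candidate:
  Site A (9, 12): total = 3205
  Site B (0, 12): total = 5726
  Site C (6, 2): total = 3138
  Site D (12, 3): total = 2753
  Site E (0, 4): total = 4758
Minimum is at Site D with total 2753 blocks.

Site D, total 2753 blocks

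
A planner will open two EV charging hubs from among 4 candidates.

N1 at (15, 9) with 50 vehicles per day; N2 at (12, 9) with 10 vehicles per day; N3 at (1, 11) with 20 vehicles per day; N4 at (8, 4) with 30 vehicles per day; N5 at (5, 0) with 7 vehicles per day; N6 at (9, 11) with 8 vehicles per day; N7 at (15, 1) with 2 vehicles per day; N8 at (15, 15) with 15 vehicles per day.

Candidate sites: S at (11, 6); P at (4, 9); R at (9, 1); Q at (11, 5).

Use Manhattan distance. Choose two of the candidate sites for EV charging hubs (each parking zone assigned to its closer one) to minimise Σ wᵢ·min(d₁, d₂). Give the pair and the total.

{S, P}, total 979

Evaluate every pair (each demand assigned to the nearer of the two):
  {S, P}: total = 979
  {P, Q}: total = 1022
  {S, R}: total = 1108
  {S, Q}: total = 1154
  {P, R}: total = 1208
  {R, Q}: total = 1211
Best pair: {S, P} with total 979.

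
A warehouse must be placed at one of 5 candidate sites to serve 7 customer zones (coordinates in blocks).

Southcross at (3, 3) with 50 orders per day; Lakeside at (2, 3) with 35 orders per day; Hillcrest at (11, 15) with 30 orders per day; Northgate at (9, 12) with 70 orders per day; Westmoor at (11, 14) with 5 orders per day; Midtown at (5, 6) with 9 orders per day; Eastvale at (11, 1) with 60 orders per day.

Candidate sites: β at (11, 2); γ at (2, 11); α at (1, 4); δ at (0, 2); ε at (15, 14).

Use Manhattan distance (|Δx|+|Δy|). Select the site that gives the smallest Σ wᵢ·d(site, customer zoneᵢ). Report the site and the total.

Total weighted distance at each candidate:
  β (11, 2): total = 2240
  γ (2, 11): total = 2952
  α (1, 4): total = 2904
  δ (0, 2): total = 3271
  ε (15, 14): total = 3902
Minimum is at β with total 2240 blocks.

β, total 2240 blocks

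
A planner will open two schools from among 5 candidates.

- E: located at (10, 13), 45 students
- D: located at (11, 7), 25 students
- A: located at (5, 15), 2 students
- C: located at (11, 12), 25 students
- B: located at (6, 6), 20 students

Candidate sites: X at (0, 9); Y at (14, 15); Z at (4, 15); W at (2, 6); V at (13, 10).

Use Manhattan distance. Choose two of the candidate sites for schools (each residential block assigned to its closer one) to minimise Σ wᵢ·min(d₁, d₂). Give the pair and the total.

{W, V}, total 599

Evaluate every pair (each demand assigned to the nearer of the two):
  {W, V}: total = 599
  {X, V}: total = 697
  {Z, V}: total = 717
  {Y, V}: total = 733
  {Y, W}: total = 768
  {X, Y}: total = 893
  {Y, Z}: total = 917
  {Z, W}: total = 942
  {X, Z}: total = 1117
  {X, W}: total = 1332
Best pair: {W, V} with total 599.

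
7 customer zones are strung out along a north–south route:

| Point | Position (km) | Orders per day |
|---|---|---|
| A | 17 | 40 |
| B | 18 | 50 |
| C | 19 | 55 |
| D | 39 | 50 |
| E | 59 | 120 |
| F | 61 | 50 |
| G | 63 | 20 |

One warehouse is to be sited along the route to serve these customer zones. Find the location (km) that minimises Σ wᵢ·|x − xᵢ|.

For a sum of weighted absolute distances on a line, the optimum is the weighted median (not the mean). Total weight W = 385; half-weight = 192.5.
Sort by position and accumulate weight:
  km 17 (A, w=40) → cum 40
  km 18 (B, w=50) → cum 90
  km 19 (C, w=55) → cum 145
  km 39 (D, w=50) → cum 195  ≥ 192.5 → median here
  km 59 (E, w=120) → cum 315
  km 61 (F, w=50) → cum 365
  km 63 (G, w=20) → cum 385
Optimal location: km 39.

x = 39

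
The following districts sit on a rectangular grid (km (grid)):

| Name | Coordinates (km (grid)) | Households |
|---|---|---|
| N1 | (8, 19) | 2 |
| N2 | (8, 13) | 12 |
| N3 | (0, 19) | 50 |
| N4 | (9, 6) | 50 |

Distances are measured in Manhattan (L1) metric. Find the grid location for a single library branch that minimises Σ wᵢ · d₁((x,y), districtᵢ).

Manhattan distance separates: Σwᵢ(|x−xᵢ|+|y−yᵢ|) = Σwᵢ|x−xᵢ| + Σwᵢ|y−yᵢ|, so x and y are optimised independently as 1-D weighted medians.
Total weight W = 114; half = 57.
x-coordinate, sorted with cumulative weight:
  x=0 (N3, w=50) cum 50
  x=8 (N1, w=2) cum 52
  x=8 (N2, w=12) cum 64  ← median
  x=9 (N4, w=50) cum 114
⇒ x* = 8
y-coordinate, sorted with cumulative weight:
  y=6 (N4, w=50) cum 50
  y=13 (N2, w=12) cum 62  ← median
  y=19 (N1, w=2) cum 64
  y=19 (N3, w=50) cum 114
⇒ y* = 13

(8, 13)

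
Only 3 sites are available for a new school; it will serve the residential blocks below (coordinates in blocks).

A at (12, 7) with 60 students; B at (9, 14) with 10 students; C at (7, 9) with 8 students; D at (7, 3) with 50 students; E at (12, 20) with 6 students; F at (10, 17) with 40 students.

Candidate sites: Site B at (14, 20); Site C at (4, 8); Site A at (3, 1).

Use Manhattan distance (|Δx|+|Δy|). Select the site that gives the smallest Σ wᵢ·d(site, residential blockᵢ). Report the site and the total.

Site C, total 1802 blocks

Total weighted distance at each candidate:
  Site B (14, 20): total = 2646
  Site C (4, 8): total = 1802
  Site A (3, 1): total = 2574
Minimum is at Site C with total 1802 blocks.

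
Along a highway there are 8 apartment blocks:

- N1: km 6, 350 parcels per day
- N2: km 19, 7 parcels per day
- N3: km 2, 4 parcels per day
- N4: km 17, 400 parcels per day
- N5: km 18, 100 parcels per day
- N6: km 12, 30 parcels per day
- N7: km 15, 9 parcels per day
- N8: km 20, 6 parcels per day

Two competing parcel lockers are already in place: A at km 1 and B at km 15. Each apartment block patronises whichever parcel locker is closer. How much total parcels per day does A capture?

The indifferent point is the midpoint (1+15)/2 = 8; apartment blocks left of it (closer to A at 1) go to A, those right go to B.
  N3 at 2 (w=4) → A
  N1 at 6 (w=350) → A
  N6 at 12 (w=30) → B
  N7 at 15 (w=9) → B
  N4 at 17 (w=400) → B
  N5 at 18 (w=100) → B
  N2 at 19 (w=7) → B
  N8 at 20 (w=6) → B
A captures 354; B captures 552.

354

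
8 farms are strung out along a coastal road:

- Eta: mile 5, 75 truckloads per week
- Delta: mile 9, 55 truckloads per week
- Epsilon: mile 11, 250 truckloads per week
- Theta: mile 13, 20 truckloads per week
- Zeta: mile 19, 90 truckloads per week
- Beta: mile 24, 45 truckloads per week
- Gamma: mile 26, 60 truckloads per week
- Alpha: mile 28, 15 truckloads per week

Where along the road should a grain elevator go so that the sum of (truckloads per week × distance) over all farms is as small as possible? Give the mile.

For a sum of weighted absolute distances on a line, the optimum is the weighted median (not the mean). Total weight W = 610; half-weight = 305.
Sort by position and accumulate weight:
  mile 5 (Eta, w=75) → cum 75
  mile 9 (Delta, w=55) → cum 130
  mile 11 (Epsilon, w=250) → cum 380  ≥ 305 → median here
  mile 13 (Theta, w=20) → cum 400
  mile 19 (Zeta, w=90) → cum 490
  mile 24 (Beta, w=45) → cum 535
  mile 26 (Gamma, w=60) → cum 595
  mile 28 (Alpha, w=15) → cum 610
Optimal location: mile 11.

x = 11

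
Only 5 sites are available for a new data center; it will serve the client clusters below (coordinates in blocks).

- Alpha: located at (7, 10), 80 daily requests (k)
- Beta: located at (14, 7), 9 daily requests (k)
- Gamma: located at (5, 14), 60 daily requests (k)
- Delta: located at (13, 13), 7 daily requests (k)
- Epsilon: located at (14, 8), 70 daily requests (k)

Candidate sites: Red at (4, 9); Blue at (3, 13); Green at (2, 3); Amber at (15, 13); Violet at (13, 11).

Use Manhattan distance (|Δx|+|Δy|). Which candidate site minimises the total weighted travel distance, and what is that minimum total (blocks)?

Total weighted distance at each candidate:
  Red (4, 9): total = 1649
  Blue (3, 13): total = 2083
  Green (2, 3): total = 3281
  Amber (15, 13): total = 2037
  Violet (13, 11): total = 1559
Minimum is at Violet with total 1559 blocks.

Violet, total 1559 blocks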